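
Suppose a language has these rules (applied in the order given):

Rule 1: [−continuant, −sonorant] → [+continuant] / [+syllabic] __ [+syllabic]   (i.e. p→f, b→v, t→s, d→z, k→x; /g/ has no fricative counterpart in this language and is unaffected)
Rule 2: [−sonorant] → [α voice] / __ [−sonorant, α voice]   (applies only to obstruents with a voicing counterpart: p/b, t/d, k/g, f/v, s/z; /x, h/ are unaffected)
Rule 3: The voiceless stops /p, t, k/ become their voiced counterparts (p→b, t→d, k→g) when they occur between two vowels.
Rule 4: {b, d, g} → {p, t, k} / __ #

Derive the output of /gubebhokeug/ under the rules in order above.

guvephoxeuk

Rule 1 (intervocalic spirantization): /b/ is a stop between vowels /u/ and /e/, so it spirantizes to the fricative [v]. /k/ is a stop between vowels /o/ and /e/, so it spirantizes to the fricative [x]. /gubebhokeug/ → guvebhoxeug.
Rule 2 (regressive voicing assimilation): /b/ precedes the voiceless obstruent /h/, so it devoices to [p] by assimilation. /guvebhoxeug/ → guvephoxeug.
Rule 3 (intervocalic voicing): no segment meets the environment; /guvephoxeug/ is unchanged.
Rule 4 (final devoicing): /g/ is a voiced stop in word-final position, so it devoices to [k]. /guvephoxeug/ → guvephoxeuk.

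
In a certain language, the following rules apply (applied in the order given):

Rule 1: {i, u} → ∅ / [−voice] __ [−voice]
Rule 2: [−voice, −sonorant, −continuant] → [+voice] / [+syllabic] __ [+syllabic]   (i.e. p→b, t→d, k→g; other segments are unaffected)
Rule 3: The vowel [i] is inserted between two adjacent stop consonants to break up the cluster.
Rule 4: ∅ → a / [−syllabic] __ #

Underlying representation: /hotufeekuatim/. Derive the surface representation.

Rule 1 (high vowel syncope): /u/ is a high vowel flanked by voiceless consonants /t/ and /f/, so it deletes. /hotufeekuatim/ → hotfeekuatim.
Rule 2 (intervocalic voicing): /k/ is a voiceless stop between vowels /e/ and /u/, so it voices to [g]. /t/ is a voiceless stop between vowels /a/ and /i/, so it voices to [d]. /hotfeekuatim/ → hotfeeguadim.
Rule 3 (stop-cluster i-epenthesis): no segment meets the environment; /hotfeeguadim/ is unchanged.
Rule 4 (final a-epenthesis): the form ends in the consonant /m/, so [a] is inserted word-finally. /hotfeeguadim/ → hotfeeguadima.

hotfeeguadima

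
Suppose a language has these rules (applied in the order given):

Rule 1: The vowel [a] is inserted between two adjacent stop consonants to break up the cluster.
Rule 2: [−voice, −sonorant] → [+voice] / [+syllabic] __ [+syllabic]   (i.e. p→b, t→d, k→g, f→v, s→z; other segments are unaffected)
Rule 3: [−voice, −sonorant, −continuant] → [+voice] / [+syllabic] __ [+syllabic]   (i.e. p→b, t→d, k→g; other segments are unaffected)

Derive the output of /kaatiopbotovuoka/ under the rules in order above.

Rule 1 (stop-cluster a-epenthesis): /p/ and /b/ form a stop–stop cluster, so [a] is inserted between them. /kaatiopbotovuoka/ → kaatiopabotovuoka.
Rule 2 (intervocalic voicing): /t/ is a voiceless obstruent between vowels /a/ and /i/, so it voices to [d]. /p/ is a voiceless obstruent between vowels /o/ and /a/, so it voices to [b]. /t/ is a voiceless obstruent between vowels /o/ and /o/, so it voices to [d]. /k/ is a voiceless obstruent between vowels /o/ and /a/, so it voices to [g]. /kaatiopabotovuoka/ → kaadiobabodovuoga.
Rule 3 (intervocalic voicing): no segment meets the environment; /kaadiobabodovuoga/ is unchanged.

kaadiobabodovuoga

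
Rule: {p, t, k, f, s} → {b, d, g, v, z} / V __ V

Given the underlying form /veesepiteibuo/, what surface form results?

veezebideibuo

/s/ is a voiceless obstruent between vowels /e/ and /e/, so it voices to [z].
/p/ is a voiceless obstruent between vowels /e/ and /i/, so it voices to [b].
/t/ is a voiceless obstruent between vowels /i/ and /e/, so it voices to [d].
Surface form: [veezebideibuo].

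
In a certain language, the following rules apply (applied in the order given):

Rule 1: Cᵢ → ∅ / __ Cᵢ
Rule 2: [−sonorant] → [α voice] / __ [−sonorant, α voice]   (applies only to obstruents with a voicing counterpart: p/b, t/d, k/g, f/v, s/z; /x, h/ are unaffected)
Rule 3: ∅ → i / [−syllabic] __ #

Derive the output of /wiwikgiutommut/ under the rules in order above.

Rule 1 (degemination): /mm/ is a geminate; the first /m/ deletes. /wiwikgiutommut/ → wiwikgiutomut.
Rule 2 (regressive voicing assimilation): /k/ precedes the voiced obstruent /g/, so it voices to [g] by assimilation. /wiwikgiutomut/ → wiwiggiutomut.
Rule 3 (final i-epenthesis): the form ends in the consonant /t/, so [i] is inserted word-finally. /wiwiggiutomut/ → wiwiggiutomuti.

wiwiggiutomuti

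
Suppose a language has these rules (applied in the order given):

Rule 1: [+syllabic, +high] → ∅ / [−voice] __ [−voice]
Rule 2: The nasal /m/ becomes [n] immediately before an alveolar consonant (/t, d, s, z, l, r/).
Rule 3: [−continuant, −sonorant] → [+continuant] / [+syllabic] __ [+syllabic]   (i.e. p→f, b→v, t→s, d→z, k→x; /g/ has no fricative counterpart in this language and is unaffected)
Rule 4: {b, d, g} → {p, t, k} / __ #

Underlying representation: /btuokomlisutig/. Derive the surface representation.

Rule 1 (high vowel syncope): /u/ is a high vowel flanked by voiceless consonants /s/ and /t/, so it deletes. /btuokomlisutig/ → btuokomlistig.
Rule 2 (nasal place assimilation): /m/ precedes the alveolar consonant /l/, so it assimilates in place to [n]. /btuokomlistig/ → btuokonlistig.
Rule 3 (intervocalic spirantization): /k/ is a stop between vowels /o/ and /o/, so it spirantizes to the fricative [x]. /btuokonlistig/ → btuoxonlistig.
Rule 4 (final devoicing): /g/ is a voiced stop in word-final position, so it devoices to [k]. /btuoxonlistig/ → btuoxonlistik.

btuoxonlistik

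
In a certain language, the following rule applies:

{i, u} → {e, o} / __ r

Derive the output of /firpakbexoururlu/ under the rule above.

ferpakbexoororlu

/i/ is a high vowel immediately before /r/, so it lowers to [e].
/u/ is a high vowel immediately before /r/, so it lowers to [o].
/u/ is a high vowel immediately before /r/, so it lowers to [o].
Surface form: [ferpakbexoororlu].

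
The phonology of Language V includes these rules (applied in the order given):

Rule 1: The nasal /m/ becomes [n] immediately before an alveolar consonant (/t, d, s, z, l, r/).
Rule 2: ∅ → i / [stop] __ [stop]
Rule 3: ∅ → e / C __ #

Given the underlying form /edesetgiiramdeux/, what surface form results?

Rule 1 (nasal place assimilation): /m/ precedes the alveolar consonant /d/, so it assimilates in place to [n]. /edesetgiiramdeux/ → edesetgiirandeux.
Rule 2 (stop-cluster i-epenthesis): /t/ and /g/ form a stop–stop cluster, so [i] is inserted between them. /edesetgiirandeux/ → edesetigiirandeux.
Rule 3 (final e-epenthesis): the form ends in the consonant /x/, so [e] is inserted word-finally. /edesetigiirandeux/ → edesetigiirandeuxe.

edesetigiirandeuxe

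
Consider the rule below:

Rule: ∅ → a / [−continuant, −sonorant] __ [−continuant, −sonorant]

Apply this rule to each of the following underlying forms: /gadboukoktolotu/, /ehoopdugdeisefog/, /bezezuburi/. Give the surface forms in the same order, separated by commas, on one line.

/gadboukoktolotu/: /d/ and /b/ form a stop–stop cluster, so [a] is inserted between them. /k/ and /t/ form a stop–stop cluster, so [a] is inserted between them. → [gadaboukokatolotu].
/ehoopdugdeisefog/: /p/ and /d/ form a stop–stop cluster, so [a] is inserted between them. /g/ and /d/ form a stop–stop cluster, so [a] is inserted between them. → [ehoopadugadeisefog].
/bezezuburi/: the rule's environment is not met; surfaces unchanged as [bezezuburi].

gadaboukokatolotu, ehoopadugadeisefog, bezezuburi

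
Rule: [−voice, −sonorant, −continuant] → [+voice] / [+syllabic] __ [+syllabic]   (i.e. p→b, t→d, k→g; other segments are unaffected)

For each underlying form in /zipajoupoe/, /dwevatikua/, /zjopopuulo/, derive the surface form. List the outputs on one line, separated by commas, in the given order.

/zipajoupoe/: /p/ is a voiceless stop between vowels /i/ and /a/, so it voices to [b]. /p/ is a voiceless stop between vowels /u/ and /o/, so it voices to [b]. → [zibajouboe].
/dwevatikua/: /t/ is a voiceless stop between vowels /a/ and /i/, so it voices to [d]. /k/ is a voiceless stop between vowels /i/ and /u/, so it voices to [g]. → [dwevadigua].
/zjopopuulo/: /p/ is a voiceless stop between vowels /o/ and /o/, so it voices to [b]. /p/ is a voiceless stop between vowels /o/ and /u/, so it voices to [b]. → [zjobobuulo].

zibajouboe, dwevadigua, zjobobuulo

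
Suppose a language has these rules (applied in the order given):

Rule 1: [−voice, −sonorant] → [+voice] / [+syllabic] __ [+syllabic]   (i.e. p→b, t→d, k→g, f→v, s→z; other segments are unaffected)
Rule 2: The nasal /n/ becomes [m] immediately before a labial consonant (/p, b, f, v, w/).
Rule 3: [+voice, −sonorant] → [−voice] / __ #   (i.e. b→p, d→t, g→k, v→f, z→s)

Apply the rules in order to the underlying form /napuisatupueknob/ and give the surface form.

Rule 1 (intervocalic voicing): /p/ is a voiceless obstruent between vowels /a/ and /u/, so it voices to [b]. /s/ is a voiceless obstruent between vowels /i/ and /a/, so it voices to [z]. /t/ is a voiceless obstruent between vowels /a/ and /u/, so it voices to [d]. /p/ is a voiceless obstruent between vowels /u/ and /u/, so it voices to [b]. /napuisatupueknob/ → nabuizadubueknob.
Rule 2 (nasal place assimilation): no segment meets the environment; /nabuizadubueknob/ is unchanged.
Rule 3 (final devoicing): /b/ is a voiced obstruent in word-final position, so it devoices to [p]. /nabuizadubueknob/ → nabuizadubueknop.

nabuizadubueknop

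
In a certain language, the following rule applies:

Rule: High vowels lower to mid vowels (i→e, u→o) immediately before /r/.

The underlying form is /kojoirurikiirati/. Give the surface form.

kojoerorikierati

/i/ is a high vowel immediately before /r/, so it lowers to [e].
/u/ is a high vowel immediately before /r/, so it lowers to [o].
/i/ is a high vowel immediately before /r/, so it lowers to [e].
The other instances of /i/ do not occur in the required environment and remain unchanged.
Surface form: [kojoerorikierati].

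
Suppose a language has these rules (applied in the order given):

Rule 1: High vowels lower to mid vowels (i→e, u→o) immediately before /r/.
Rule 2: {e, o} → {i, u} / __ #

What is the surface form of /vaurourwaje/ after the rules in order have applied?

vaoroorwaji

Rule 1 (pre-rhotic lowering): /u/ is a high vowel immediately before /r/, so it lowers to [o]. /u/ is a high vowel immediately before /r/, so it lowers to [o]. /vaurourwaje/ → vaoroorwaje.
Rule 2 (final vowel raising): /e/ is a mid vowel in word-final position, so it raises to [i]. /vaoroorwaje/ → vaoroorwaji.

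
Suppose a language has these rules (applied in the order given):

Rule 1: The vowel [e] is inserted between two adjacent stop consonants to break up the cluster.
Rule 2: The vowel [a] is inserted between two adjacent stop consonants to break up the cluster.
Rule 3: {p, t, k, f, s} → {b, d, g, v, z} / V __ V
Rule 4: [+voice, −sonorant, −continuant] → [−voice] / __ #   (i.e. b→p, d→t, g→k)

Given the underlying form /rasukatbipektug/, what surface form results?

razugadebibegeduk

Rule 1 (stop-cluster e-epenthesis): /t/ and /b/ form a stop–stop cluster, so [e] is inserted between them. /k/ and /t/ form a stop–stop cluster, so [e] is inserted between them. /rasukatbipektug/ → rasukatebipeketug.
Rule 2 (stop-cluster a-epenthesis): no segment meets the environment; /rasukatebipeketug/ is unchanged.
Rule 3 (intervocalic voicing): /s/ is a voiceless obstruent between vowels /a/ and /u/, so it voices to [z]. /k/ is a voiceless obstruent between vowels /u/ and /a/, so it voices to [g]. /t/ is a voiceless obstruent between vowels /a/ and /e/, so it voices to [d]. /p/ is a voiceless obstruent between vowels /i/ and /e/, so it voices to [b]. /k/ is a voiceless obstruent between vowels /e/ and /e/, so it voices to [g]. /t/ is a voiceless obstruent between vowels /e/ and /u/, so it voices to [d]. /rasukatebipeketug/ → razugadebibegedug.
Rule 4 (final devoicing): /g/ is a voiced stop in word-final position, so it devoices to [k]. /razugadebibegedug/ → razugadebibegeduk.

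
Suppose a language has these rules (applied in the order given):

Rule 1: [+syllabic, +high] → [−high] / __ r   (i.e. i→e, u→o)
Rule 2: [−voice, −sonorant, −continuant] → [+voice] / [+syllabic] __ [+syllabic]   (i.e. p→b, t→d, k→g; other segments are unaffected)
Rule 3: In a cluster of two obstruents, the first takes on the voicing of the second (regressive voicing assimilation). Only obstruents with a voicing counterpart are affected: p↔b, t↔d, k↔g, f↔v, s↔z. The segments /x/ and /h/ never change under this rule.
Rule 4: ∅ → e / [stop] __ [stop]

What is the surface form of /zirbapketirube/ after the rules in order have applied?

Rule 1 (pre-rhotic lowering): /i/ is a high vowel immediately before /r/, so it lowers to [e]. /i/ is a high vowel immediately before /r/, so it lowers to [e]. /zirbapketirube/ → zerbapketerube.
Rule 2 (intervocalic voicing): /t/ is a voiceless stop between vowels /e/ and /e/, so it voices to [d]. /zerbapketerube/ → zerbapkederube.
Rule 3 (regressive voicing assimilation): no segment meets the environment; /zerbapkederube/ is unchanged.
Rule 4 (stop-cluster e-epenthesis): /p/ and /k/ form a stop–stop cluster, so [e] is inserted between them. /zerbapkederube/ → zerbapekederube.

zerbapekederube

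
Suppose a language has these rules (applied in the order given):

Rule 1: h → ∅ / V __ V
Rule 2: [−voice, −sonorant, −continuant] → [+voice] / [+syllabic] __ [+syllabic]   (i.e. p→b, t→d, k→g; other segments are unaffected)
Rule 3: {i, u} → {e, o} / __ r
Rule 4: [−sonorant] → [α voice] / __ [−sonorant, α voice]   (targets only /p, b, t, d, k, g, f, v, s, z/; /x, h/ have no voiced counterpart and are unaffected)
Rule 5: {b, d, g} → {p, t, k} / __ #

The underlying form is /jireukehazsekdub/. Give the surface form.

Rule 1 (intervocalic h-deletion): /h/ occurs between vowels /e/ and /a/, so it deletes. /jireukehazsekdub/ → jireukeazsekdub.
Rule 2 (intervocalic voicing): /k/ is a voiceless stop between vowels /u/ and /e/, so it voices to [g]. /jireukeazsekdub/ → jireugeazsekdub.
Rule 3 (pre-rhotic lowering): /i/ is a high vowel immediately before /r/, so it lowers to [e]. /jireugeazsekdub/ → jereugeazsekdub.
Rule 4 (regressive voicing assimilation): /z/ precedes the voiceless obstruent /s/, so it devoices to [s] by assimilation. /k/ precedes the voiced obstruent /d/, so it voices to [g] by assimilation. /jereugeazsekdub/ → jereugeassegdub.
Rule 5 (final devoicing): /b/ is a voiced stop in word-final position, so it devoices to [p]. /jereugeassegdub/ → jereugeassegdup.

jereugeassegdup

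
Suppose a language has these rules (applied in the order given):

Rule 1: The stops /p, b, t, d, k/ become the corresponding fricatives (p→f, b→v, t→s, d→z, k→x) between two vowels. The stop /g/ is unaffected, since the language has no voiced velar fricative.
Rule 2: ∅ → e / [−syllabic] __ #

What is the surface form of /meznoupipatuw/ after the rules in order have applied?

Rule 1 (intervocalic spirantization): /p/ is a stop between vowels /u/ and /i/, so it spirantizes to the fricative [f]. /p/ is a stop between vowels /i/ and /a/, so it spirantizes to the fricative [f]. /t/ is a stop between vowels /a/ and /u/, so it spirantizes to the fricative [s]. /meznoupipatuw/ → meznoufifasuw.
Rule 2 (final e-epenthesis): the form ends in the consonant /w/, so [e] is inserted word-finally. /meznoufifasuw/ → meznoufifasuwe.

meznoufifasuwe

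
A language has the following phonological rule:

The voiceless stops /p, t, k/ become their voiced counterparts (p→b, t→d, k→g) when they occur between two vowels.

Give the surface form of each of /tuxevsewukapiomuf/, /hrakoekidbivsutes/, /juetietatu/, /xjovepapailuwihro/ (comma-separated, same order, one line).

tuxevsewugabiomuf, hragoegidbivsudes, juediedadu, xjovebabailuwihro

/tuxevsewukapiomuf/: /k/ is a voiceless stop between vowels /u/ and /a/, so it voices to [g]. /p/ is a voiceless stop between vowels /a/ and /i/, so it voices to [b]. → [tuxevsewugabiomuf].
/hrakoekidbivsutes/: /k/ is a voiceless stop between vowels /a/ and /o/, so it voices to [g]. /k/ is a voiceless stop between vowels /e/ and /i/, so it voices to [g]. /t/ is a voiceless stop between vowels /u/ and /e/, so it voices to [d]. → [hragoegidbivsudes].
/juetietatu/: /t/ is a voiceless stop between vowels /e/ and /i/, so it voices to [d]. /t/ is a voiceless stop between vowels /e/ and /a/, so it voices to [d]. /t/ is a voiceless stop between vowels /a/ and /u/, so it voices to [d]. → [juediedadu].
/xjovepapailuwihro/: /p/ is a voiceless stop between vowels /e/ and /a/, so it voices to [b]. /p/ is a voiceless stop between vowels /a/ and /a/, so it voices to [b]. → [xjovebabailuwihro].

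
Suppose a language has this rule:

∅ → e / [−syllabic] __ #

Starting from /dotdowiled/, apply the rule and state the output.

dotdowilede

the form ends in the consonant /d/, so [e] is inserted word-finally.
Surface form: [dotdowilede].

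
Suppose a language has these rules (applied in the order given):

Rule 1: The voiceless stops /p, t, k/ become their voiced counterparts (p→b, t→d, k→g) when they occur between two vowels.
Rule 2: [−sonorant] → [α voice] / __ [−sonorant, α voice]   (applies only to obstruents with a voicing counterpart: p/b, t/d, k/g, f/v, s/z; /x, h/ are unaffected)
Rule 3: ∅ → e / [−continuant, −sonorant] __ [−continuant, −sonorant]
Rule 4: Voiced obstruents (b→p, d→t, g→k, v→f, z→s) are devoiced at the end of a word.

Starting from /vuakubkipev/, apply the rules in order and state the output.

Rule 1 (intervocalic voicing): /k/ is a voiceless stop between vowels /a/ and /u/, so it voices to [g]. /p/ is a voiceless stop between vowels /i/ and /e/, so it voices to [b]. /vuakubkipev/ → vuagubkibev.
Rule 2 (regressive voicing assimilation): /b/ precedes the voiceless obstruent /k/, so it devoices to [p] by assimilation. /vuagubkibev/ → vuagupkibev.
Rule 3 (stop-cluster e-epenthesis): /p/ and /k/ form a stop–stop cluster, so [e] is inserted between them. /vuagupkibev/ → vuagupekibev.
Rule 4 (final devoicing): /v/ is a voiced obstruent in word-final position, so it devoices to [f]. /vuagupekibev/ → vuagupekibef.

vuagupekibef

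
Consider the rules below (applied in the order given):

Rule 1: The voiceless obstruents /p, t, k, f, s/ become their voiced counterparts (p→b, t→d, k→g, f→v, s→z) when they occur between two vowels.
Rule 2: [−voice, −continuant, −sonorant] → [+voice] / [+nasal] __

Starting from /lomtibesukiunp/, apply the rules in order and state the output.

Rule 1 (intervocalic voicing): /s/ is a voiceless obstruent between vowels /e/ and /u/, so it voices to [z]. /k/ is a voiceless obstruent between vowels /u/ and /i/, so it voices to [g]. /lomtibesukiunp/ → lomtibezugiunp.
Rule 2 (post-nasal voicing): /t/ is a voiceless stop immediately after the nasal /m/, so it voices to [d]. /p/ is a voiceless stop immediately after the nasal /n/, so it voices to [b]. /lomtibezugiunp/ → lomdibezugiunb.

lomdibezugiunb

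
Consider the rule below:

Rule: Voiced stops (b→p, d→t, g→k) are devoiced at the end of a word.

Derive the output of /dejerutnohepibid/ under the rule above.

dejerutnohepibit

Scanning /dejerutnohepibid/: /d/ at position 1 is not in the conditioning environment; /b/ at position 14 is not in the conditioning environment; /d/ is a voiced stop in word-final position, so it devoices to [t].
Result: [dejerutnohepibit].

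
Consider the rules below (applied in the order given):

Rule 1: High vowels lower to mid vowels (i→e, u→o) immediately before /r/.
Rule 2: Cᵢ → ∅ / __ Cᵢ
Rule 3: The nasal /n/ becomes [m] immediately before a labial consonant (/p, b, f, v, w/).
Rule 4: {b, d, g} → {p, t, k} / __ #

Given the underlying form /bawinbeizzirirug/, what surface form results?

Rule 1 (pre-rhotic lowering): /i/ is a high vowel immediately before /r/, so it lowers to [e]. /i/ is a high vowel immediately before /r/, so it lowers to [e]. /bawinbeizzirirug/ → bawinbeizzererug.
Rule 2 (degemination): /zz/ is a geminate; the first /z/ deletes. /bawinbeizzererug/ → bawinbeizererug.
Rule 3 (nasal place assimilation): /n/ precedes the labial consonant /b/, so it assimilates in place to [m]. /bawinbeizererug/ → bawimbeizererug.
Rule 4 (final devoicing): /g/ is a voiced stop in word-final position, so it devoices to [k]. /bawimbeizererug/ → bawimbeizereruk.

bawimbeizereruk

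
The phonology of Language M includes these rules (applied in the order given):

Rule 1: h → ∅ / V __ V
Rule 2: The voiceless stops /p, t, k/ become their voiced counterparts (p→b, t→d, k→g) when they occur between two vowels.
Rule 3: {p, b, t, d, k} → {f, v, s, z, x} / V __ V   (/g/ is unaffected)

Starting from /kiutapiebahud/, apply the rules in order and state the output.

Rule 1 (intervocalic h-deletion): /h/ occurs between vowels /a/ and /u/, so it deletes. /kiutapiebahud/ → kiutapiebaud.
Rule 2 (intervocalic voicing): /t/ is a voiceless stop between vowels /u/ and /a/, so it voices to [d]. /p/ is a voiceless stop between vowels /a/ and /i/, so it voices to [b]. /kiutapiebaud/ → kiudabiebaud.
Rule 3 (intervocalic spirantization): /d/ is a stop between vowels /u/ and /a/, so it spirantizes to the fricative [z]. /b/ is a stop between vowels /a/ and /i/, so it spirantizes to the fricative [v]. /b/ is a stop between vowels /e/ and /a/, so it spirantizes to the fricative [v]. /kiudabiebaud/ → kiuzavievaud.

kiuzavievaud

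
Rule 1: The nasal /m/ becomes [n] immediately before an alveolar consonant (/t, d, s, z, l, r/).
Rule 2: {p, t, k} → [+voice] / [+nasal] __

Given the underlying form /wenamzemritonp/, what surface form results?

Rule 1 (nasal place assimilation): /m/ precedes the alveolar consonant /z/, so it assimilates in place to [n]. /m/ precedes the alveolar consonant /r/, so it assimilates in place to [n]. /wenamzemritonp/ → wenanzenritonp.
Rule 2 (post-nasal voicing): /p/ is a voiceless stop immediately after the nasal /n/, so it voices to [b]. /wenanzenritonp/ → wenanzenritonb.

wenanzenritonb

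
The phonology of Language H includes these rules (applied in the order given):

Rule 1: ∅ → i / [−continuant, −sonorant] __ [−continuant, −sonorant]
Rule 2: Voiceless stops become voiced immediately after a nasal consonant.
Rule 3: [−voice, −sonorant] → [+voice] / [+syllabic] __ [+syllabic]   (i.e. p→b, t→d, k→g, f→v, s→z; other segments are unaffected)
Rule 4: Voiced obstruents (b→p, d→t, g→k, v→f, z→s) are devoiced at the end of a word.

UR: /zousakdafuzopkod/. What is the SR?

zouzagidavuzobigot

Rule 1 (stop-cluster i-epenthesis): /k/ and /d/ form a stop–stop cluster, so [i] is inserted between them. /p/ and /k/ form a stop–stop cluster, so [i] is inserted between them. /zousakdafuzopkod/ → zousakidafuzopikod.
Rule 2 (post-nasal voicing): no segment meets the environment; /zousakidafuzopikod/ is unchanged.
Rule 3 (intervocalic voicing): /s/ is a voiceless obstruent between vowels /u/ and /a/, so it voices to [z]. /k/ is a voiceless obstruent between vowels /a/ and /i/, so it voices to [g]. /f/ is a voiceless obstruent between vowels /a/ and /u/, so it voices to [v]. /p/ is a voiceless obstruent between vowels /o/ and /i/, so it voices to [b]. /k/ is a voiceless obstruent between vowels /i/ and /o/, so it voices to [g]. /zousakidafuzopikod/ → zouzagidavuzobigod.
Rule 4 (final devoicing): /d/ is a voiced obstruent in word-final position, so it devoices to [t]. /zouzagidavuzobigod/ → zouzagidavuzobigot.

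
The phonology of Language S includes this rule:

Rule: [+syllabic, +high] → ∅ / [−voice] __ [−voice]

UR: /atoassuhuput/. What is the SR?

/u/ is a high vowel flanked by voiceless consonants /s/ and /h/, so it deletes.
/u/ is a high vowel flanked by voiceless consonants /h/ and /p/, so it deletes.
/u/ is a high vowel flanked by voiceless consonants /p/ and /t/, so it deletes.
Surface form: [atoasshpt].

atoasshpt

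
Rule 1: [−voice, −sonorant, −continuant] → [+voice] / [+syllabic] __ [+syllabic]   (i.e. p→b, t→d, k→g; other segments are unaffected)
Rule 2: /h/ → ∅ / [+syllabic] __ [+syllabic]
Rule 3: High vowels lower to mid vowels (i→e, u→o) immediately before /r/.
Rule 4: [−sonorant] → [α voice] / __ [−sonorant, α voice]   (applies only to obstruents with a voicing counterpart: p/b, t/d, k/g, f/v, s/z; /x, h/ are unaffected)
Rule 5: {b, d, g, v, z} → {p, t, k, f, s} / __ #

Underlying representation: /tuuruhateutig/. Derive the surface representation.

tuoruadeudik

Rule 1 (intervocalic voicing): /t/ is a voiceless stop between vowels /a/ and /e/, so it voices to [d]. /t/ is a voiceless stop between vowels /u/ and /i/, so it voices to [d]. /tuuruhateutig/ → tuuruhadeudig.
Rule 2 (intervocalic h-deletion): /h/ occurs between vowels /u/ and /a/, so it deletes. /tuuruhadeudig/ → tuuruadeudig.
Rule 3 (pre-rhotic lowering): /u/ is a high vowel immediately before /r/, so it lowers to [o]. /tuuruadeudig/ → tuoruadeudig.
Rule 4 (regressive voicing assimilation): no segment meets the environment; /tuoruadeudig/ is unchanged.
Rule 5 (final devoicing): /g/ is a voiced obstruent in word-final position, so it devoices to [k]. /tuoruadeudig/ → tuoruadeudik.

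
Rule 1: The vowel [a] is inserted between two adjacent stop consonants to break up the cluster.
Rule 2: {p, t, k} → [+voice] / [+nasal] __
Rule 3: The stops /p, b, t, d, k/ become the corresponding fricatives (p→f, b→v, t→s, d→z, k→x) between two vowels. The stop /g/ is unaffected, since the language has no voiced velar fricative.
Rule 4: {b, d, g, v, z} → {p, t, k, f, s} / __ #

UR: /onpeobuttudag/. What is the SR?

Rule 1 (stop-cluster a-epenthesis): /t/ and /t/ form a stop–stop cluster, so [a] is inserted between them. /onpeobuttudag/ → onpeobutatudag.
Rule 2 (post-nasal voicing): /p/ is a voiceless stop immediately after the nasal /n/, so it voices to [b]. /onpeobutatudag/ → onbeobutatudag.
Rule 3 (intervocalic spirantization): /b/ is a stop between vowels /o/ and /u/, so it spirantizes to the fricative [v]. /t/ is a stop between vowels /u/ and /a/, so it spirantizes to the fricative [s]. /t/ is a stop between vowels /a/ and /u/, so it spirantizes to the fricative [s]. /d/ is a stop between vowels /u/ and /a/, so it spirantizes to the fricative [z]. /onbeobutatudag/ → onbeovusasuzag.
Rule 4 (final devoicing): /g/ is a voiced obstruent in word-final position, so it devoices to [k]. /onbeovusasuzag/ → onbeovusasuzak.

onbeovusasuzak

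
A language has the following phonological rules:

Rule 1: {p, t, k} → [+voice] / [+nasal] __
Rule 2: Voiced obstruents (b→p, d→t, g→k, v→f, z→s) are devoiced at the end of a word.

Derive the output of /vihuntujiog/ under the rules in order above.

Rule 1 (post-nasal voicing): /t/ is a voiceless stop immediately after the nasal /n/, so it voices to [d]. /vihuntujiog/ → vihundujiog.
Rule 2 (final devoicing): /g/ is a voiced obstruent in word-final position, so it devoices to [k]. /vihundujiog/ → vihundujiok.

vihundujiok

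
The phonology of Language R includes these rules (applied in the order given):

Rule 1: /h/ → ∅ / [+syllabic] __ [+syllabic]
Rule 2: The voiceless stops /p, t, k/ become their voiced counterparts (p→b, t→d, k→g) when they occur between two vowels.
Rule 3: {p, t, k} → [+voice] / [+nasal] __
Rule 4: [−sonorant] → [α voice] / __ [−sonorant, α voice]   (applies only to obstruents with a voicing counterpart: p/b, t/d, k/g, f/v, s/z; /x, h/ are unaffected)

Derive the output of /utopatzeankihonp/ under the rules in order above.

udobadzeangionb

Rule 1 (intervocalic h-deletion): /h/ occurs between vowels /i/ and /o/, so it deletes. /utopatzeankihonp/ → utopatzeankionp.
Rule 2 (intervocalic voicing): /t/ is a voiceless stop between vowels /u/ and /o/, so it voices to [d]. /p/ is a voiceless stop between vowels /o/ and /a/, so it voices to [b]. /utopatzeankionp/ → udobatzeankionp.
Rule 3 (post-nasal voicing): /k/ is a voiceless stop immediately after the nasal /n/, so it voices to [g]. /p/ is a voiceless stop immediately after the nasal /n/, so it voices to [b]. /udobatzeankionp/ → udobatzeangionb.
Rule 4 (regressive voicing assimilation): /t/ precedes the voiced obstruent /z/, so it voices to [d] by assimilation. /udobatzeangionb/ → udobadzeangionb.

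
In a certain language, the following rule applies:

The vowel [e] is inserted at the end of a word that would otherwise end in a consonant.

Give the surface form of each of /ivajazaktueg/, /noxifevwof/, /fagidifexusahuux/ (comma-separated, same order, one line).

/ivajazaktueg/: the form ends in the consonant /g/, so [e] is inserted word-finally. → [ivajazaktuege].
/noxifevwof/: the form ends in the consonant /f/, so [e] is inserted word-finally. → [noxifevwofe].
/fagidifexusahuux/: the form ends in the consonant /x/, so [e] is inserted word-finally. → [fagidifexusahuuxe].

ivajazaktuege, noxifevwofe, fagidifexusahuuxe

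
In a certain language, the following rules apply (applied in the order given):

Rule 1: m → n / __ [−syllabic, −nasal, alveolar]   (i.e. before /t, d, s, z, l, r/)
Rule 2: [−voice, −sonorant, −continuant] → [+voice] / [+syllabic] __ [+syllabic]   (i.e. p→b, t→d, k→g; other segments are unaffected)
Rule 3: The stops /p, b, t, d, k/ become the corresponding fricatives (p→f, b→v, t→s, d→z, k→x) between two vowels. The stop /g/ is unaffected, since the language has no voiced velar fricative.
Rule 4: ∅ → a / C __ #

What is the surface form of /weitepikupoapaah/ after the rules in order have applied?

Rule 1 (nasal place assimilation): no segment meets the environment; /weitepikupoapaah/ is unchanged.
Rule 2 (intervocalic voicing): /t/ is a voiceless stop between vowels /i/ and /e/, so it voices to [d]. /p/ is a voiceless stop between vowels /e/ and /i/, so it voices to [b]. /k/ is a voiceless stop between vowels /i/ and /u/, so it voices to [g]. /p/ is a voiceless stop between vowels /u/ and /o/, so it voices to [b]. /p/ is a voiceless stop between vowels /a/ and /a/, so it voices to [b]. /weitepikupoapaah/ → weidebiguboabaah.
Rule 3 (intervocalic spirantization): /d/ is a stop between vowels /i/ and /e/, so it spirantizes to the fricative [z]. /b/ is a stop between vowels /e/ and /i/, so it spirantizes to the fricative [v]. /b/ is a stop between vowels /u/ and /o/, so it spirantizes to the fricative [v]. /b/ is a stop between vowels /a/ and /a/, so it spirantizes to the fricative [v]. /weidebiguboabaah/ → weizeviguvoavaah.
Rule 4 (final a-epenthesis): the form ends in the consonant /h/, so [a] is inserted word-finally. /weizeviguvoavaah/ → weizeviguvoavaaha.

weizeviguvoavaaha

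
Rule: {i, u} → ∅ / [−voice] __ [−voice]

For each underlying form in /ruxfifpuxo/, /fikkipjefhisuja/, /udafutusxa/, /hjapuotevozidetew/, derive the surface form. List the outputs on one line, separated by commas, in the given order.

/ruxfifpuxo/: /i/ is a high vowel flanked by voiceless consonants /f/ and /f/, so it deletes. /u/ is a high vowel flanked by voiceless consonants /p/ and /x/, so it deletes. → [ruxffpxo].
/fikkipjefhisuja/: /i/ is a high vowel flanked by voiceless consonants /f/ and /k/, so it deletes. /i/ is a high vowel flanked by voiceless consonants /k/ and /p/, so it deletes. /i/ is a high vowel flanked by voiceless consonants /h/ and /s/, so it deletes. → [fkkpjefhsuja].
/udafutusxa/: /u/ is a high vowel flanked by voiceless consonants /f/ and /t/, so it deletes. /u/ is a high vowel flanked by voiceless consonants /t/ and /s/, so it deletes. → [udaftsxa].
/hjapuotevozidetew/: the rule's environment is not met; surfaces unchanged as [hjapuotevozidetew].

ruxffpxo, fkkpjefhsuja, udaftsxa, hjapuotevozidetew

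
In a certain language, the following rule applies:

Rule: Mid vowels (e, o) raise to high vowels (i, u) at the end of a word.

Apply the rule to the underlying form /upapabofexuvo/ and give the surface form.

upapabofexuvu

/o/ is a mid vowel in word-final position, so it raises to [u].
Surface form: [upapabofexuvu].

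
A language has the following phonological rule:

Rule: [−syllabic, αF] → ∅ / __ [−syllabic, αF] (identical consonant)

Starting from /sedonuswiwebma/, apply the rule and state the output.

No segment of /sedonuswiwebma/ meets the structural description of the rule, so the form surfaces unchanged.

sedonuswiwebma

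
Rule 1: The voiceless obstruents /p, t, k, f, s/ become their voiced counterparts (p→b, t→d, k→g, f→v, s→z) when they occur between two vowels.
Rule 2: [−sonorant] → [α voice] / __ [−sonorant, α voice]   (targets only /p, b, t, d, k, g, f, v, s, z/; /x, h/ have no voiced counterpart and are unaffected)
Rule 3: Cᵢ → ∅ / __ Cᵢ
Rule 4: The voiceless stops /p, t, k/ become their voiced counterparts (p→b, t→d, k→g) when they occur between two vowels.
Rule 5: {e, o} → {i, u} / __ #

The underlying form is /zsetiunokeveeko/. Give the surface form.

Rule 1 (intervocalic voicing): /t/ is a voiceless obstruent between vowels /e/ and /i/, so it voices to [d]. /k/ is a voiceless obstruent between vowels /o/ and /e/, so it voices to [g]. /k/ is a voiceless obstruent between vowels /e/ and /o/, so it voices to [g]. /zsetiunokeveeko/ → zsediunogeveego.
Rule 2 (regressive voicing assimilation): /z/ precedes the voiceless obstruent /s/, so it devoices to [s] by assimilation. /zsediunogeveego/ → ssediunogeveego.
Rule 3 (degemination): /ss/ is a geminate; the first /s/ deletes. /ssediunogeveego/ → sediunogeveego.
Rule 4 (intervocalic voicing): no segment meets the environment; /sediunogeveego/ is unchanged.
Rule 5 (final vowel raising): /o/ is a mid vowel in word-final position, so it raises to [u]. /sediunogeveego/ → sediunogeveegu.

sediunogeveegu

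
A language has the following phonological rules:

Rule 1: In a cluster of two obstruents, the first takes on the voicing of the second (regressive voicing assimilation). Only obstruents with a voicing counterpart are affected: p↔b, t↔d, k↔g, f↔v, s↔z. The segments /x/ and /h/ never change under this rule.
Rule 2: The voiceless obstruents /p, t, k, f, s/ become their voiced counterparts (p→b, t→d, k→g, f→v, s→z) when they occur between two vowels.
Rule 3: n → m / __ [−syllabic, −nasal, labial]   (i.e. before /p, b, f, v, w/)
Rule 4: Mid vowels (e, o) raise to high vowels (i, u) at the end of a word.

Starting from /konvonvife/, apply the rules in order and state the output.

komvomvivi

Rule 1 (regressive voicing assimilation): no segment meets the environment; /konvonvife/ is unchanged.
Rule 2 (intervocalic voicing): /f/ is a voiceless obstruent between vowels /i/ and /e/, so it voices to [v]. /konvonvife/ → konvonvive.
Rule 3 (nasal place assimilation): /n/ precedes the labial consonant /v/, so it assimilates in place to [m]. /n/ precedes the labial consonant /v/, so it assimilates in place to [m]. /konvonvive/ → komvomvive.
Rule 4 (final vowel raising): /e/ is a mid vowel in word-final position, so it raises to [i]. /komvomvive/ → komvomvivi.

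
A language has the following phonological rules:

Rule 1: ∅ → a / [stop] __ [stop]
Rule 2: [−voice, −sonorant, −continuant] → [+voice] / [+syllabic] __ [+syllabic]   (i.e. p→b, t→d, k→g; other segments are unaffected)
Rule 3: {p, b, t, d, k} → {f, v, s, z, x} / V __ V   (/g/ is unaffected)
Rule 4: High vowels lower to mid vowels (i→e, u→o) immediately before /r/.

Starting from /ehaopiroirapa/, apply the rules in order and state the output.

Rule 1 (stop-cluster a-epenthesis): no segment meets the environment; /ehaopiroirapa/ is unchanged.
Rule 2 (intervocalic voicing): /p/ is a voiceless stop between vowels /o/ and /i/, so it voices to [b]. /p/ is a voiceless stop between vowels /a/ and /a/, so it voices to [b]. /ehaopiroirapa/ → ehaobiroiraba.
Rule 3 (intervocalic spirantization): /b/ is a stop between vowels /o/ and /i/, so it spirantizes to the fricative [v]. /b/ is a stop between vowels /a/ and /a/, so it spirantizes to the fricative [v]. /ehaobiroiraba/ → ehaoviroirava.
Rule 4 (pre-rhotic lowering): /i/ is a high vowel immediately before /r/, so it lowers to [e]. /i/ is a high vowel immediately before /r/, so it lowers to [e]. /ehaoviroirava/ → ehaoveroerava.

ehaoveroerava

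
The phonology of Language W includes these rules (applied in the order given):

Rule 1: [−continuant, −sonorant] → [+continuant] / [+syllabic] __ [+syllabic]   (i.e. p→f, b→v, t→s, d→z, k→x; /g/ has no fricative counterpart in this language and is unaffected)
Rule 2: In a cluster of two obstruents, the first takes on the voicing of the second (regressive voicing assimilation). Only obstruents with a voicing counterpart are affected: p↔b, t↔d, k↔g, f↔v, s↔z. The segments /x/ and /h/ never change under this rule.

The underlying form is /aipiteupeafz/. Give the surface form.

Rule 1 (intervocalic spirantization): /p/ is a stop between vowels /i/ and /i/, so it spirantizes to the fricative [f]. /t/ is a stop between vowels /i/ and /e/, so it spirantizes to the fricative [s]. /p/ is a stop between vowels /u/ and /e/, so it spirantizes to the fricative [f]. /aipiteupeafz/ → aifiseufeafz.
Rule 2 (regressive voicing assimilation): /f/ precedes the voiced obstruent /z/, so it voices to [v] by assimilation. /aifiseufeafz/ → aifiseufeavz.

aifiseufeavz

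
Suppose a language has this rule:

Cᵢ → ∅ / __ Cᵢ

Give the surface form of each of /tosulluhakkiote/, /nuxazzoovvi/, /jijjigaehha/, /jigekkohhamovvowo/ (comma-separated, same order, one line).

tosuluhakiote, nuxazoovi, jijigaeha, jigekohamovowo

/tosulluhakkiote/: /ll/ is a geminate; the first /l/ deletes. /kk/ is a geminate; the first /k/ deletes. → [tosuluhakiote].
/nuxazzoovvi/: /zz/ is a geminate; the first /z/ deletes. /vv/ is a geminate; the first /v/ deletes. → [nuxazoovi].
/jijjigaehha/: /jj/ is a geminate; the first /j/ deletes. /hh/ is a geminate; the first /h/ deletes. → [jijigaeha].
/jigekkohhamovvowo/: /kk/ is a geminate; the first /k/ deletes. /hh/ is a geminate; the first /h/ deletes. /vv/ is a geminate; the first /v/ deletes. → [jigekohamovowo].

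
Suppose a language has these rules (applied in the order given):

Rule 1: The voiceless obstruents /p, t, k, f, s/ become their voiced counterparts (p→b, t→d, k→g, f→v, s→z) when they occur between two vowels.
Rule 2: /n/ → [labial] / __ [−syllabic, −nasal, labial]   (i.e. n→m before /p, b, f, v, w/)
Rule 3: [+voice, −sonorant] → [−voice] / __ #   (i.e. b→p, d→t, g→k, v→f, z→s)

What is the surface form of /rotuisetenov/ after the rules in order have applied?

roduizedenof

Rule 1 (intervocalic voicing): /t/ is a voiceless obstruent between vowels /o/ and /u/, so it voices to [d]. /s/ is a voiceless obstruent between vowels /i/ and /e/, so it voices to [z]. /t/ is a voiceless obstruent between vowels /e/ and /e/, so it voices to [d]. /rotuisetenov/ → roduizedenov.
Rule 2 (nasal place assimilation): no segment meets the environment; /roduizedenov/ is unchanged.
Rule 3 (final devoicing): /v/ is a voiced obstruent in word-final position, so it devoices to [f]. /roduizedenov/ → roduizedenof.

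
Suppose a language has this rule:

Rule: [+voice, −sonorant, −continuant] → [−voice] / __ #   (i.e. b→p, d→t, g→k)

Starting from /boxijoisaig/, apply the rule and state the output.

boxijoisaik

Scanning /boxijoisaig/: /b/ at position 1 is not in the conditioning environment; /g/ is a voiced stop in word-final position, so it devoices to [k].
Result: [boxijoisaik].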